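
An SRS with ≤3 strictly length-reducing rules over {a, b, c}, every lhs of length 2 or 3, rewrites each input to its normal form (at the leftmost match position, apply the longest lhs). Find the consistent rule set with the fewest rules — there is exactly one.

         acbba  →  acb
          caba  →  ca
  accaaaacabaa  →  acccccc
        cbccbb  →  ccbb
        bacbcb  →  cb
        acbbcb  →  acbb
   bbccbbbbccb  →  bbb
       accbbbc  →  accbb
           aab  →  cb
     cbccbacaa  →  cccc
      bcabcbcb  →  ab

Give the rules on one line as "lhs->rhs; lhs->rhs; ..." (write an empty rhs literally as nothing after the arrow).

aa->c; ba->; bc->

  | acbba => acb
  | caba => ca
  | accaaaacabaa => acccaacabaa => acccccabaa => acccccaa => acccccc
  | cbccbb => ccbb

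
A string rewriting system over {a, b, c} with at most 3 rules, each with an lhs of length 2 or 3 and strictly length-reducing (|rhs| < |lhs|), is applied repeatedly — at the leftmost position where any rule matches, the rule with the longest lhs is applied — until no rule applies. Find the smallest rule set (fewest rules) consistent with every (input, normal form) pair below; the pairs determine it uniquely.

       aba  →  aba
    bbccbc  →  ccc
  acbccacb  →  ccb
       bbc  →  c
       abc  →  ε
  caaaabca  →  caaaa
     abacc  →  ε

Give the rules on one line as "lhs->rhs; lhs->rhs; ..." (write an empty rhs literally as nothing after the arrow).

  | aba
  | bbccbc => bccbc => ccbc => ccc
  | acbccacb => bccacb => ccacb => ccb
  | bbc => bc => c

ac->; bc->c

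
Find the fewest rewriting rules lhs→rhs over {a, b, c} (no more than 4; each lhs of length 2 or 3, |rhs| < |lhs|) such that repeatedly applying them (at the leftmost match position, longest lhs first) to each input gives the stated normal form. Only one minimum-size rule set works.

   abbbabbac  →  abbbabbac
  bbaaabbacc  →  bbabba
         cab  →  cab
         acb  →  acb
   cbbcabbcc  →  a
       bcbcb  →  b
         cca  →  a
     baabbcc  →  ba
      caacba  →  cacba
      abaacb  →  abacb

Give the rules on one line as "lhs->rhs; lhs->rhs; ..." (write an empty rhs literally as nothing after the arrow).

  | abbbabbac
  | bbaaabbacc => bbaabbacc => bbabbacc => bbabba
  | cab
  | acb

aa->a; bc->c; cc->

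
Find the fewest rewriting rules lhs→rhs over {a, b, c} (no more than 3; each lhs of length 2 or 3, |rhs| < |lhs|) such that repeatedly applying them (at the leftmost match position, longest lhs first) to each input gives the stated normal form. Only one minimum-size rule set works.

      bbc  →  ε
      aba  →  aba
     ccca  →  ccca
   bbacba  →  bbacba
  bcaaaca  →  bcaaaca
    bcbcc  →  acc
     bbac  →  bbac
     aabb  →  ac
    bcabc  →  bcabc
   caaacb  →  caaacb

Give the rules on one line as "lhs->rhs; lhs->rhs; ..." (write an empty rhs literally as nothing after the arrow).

  | bbc => ε
  | aba
  | ccca
  | bbacba

abb->c; bbc->; bcb->a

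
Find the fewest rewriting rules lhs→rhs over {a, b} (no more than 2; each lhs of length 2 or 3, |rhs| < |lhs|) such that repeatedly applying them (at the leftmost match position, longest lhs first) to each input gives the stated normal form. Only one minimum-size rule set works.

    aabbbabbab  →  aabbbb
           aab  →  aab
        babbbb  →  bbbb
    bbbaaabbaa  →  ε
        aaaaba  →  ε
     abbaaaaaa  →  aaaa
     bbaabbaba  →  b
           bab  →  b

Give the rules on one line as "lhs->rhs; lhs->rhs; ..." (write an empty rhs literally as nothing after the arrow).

  | aabbbabbab => aabbbbab => aabbbb
  | aab
  | babbbb => bbbb
  | bbbaaabbaa => bbaabbaa => babbaa => bbaa => ba => ε

aba->ba; ba->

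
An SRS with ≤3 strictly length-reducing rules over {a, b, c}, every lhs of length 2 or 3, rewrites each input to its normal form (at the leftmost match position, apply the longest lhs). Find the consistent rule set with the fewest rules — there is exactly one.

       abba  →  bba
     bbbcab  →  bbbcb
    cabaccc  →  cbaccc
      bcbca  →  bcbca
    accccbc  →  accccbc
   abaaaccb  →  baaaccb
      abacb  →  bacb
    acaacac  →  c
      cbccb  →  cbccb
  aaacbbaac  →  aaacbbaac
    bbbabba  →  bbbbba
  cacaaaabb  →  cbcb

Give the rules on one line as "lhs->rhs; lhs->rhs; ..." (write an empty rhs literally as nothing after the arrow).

aab->bc; ab->b; aca->

  | abba => bba
  | bbbcab => bbbcb
  | cabaccc => cbaccc
  | bcbca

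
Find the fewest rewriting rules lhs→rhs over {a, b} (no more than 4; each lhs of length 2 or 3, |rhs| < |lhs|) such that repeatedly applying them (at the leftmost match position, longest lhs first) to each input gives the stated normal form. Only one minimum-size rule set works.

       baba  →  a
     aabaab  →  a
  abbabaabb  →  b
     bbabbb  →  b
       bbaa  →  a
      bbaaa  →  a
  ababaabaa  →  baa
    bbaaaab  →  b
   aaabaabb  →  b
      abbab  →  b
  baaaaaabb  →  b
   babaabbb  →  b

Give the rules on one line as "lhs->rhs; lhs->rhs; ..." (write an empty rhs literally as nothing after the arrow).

  | baba => bba => bb => a
  | aabaab => abaab => baab => bab => bb => a
  | abbabaabb => bbabaabb => bbbaabb => abaabb => baabb => babb => bbb => ab => b
  | bbabbb => bbbbb => abbb => bbb => ab => b

ab->b; bb->a; bba->bb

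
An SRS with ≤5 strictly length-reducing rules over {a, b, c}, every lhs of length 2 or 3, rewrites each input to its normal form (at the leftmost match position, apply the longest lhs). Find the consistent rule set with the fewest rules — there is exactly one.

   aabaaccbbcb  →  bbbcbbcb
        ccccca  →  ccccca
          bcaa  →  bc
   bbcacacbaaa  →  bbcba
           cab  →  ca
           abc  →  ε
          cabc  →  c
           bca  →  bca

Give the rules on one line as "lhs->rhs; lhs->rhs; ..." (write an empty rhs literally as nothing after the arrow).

aa->; aac->bb; ab->a; ac->

  | aabaaccbbcb => baaccbbcb => bbbcbbcb
  | ccccca
  | bcaa => bc
  | bbcacacbaaa => bbcacbaaa => bbcbaaa => bbcba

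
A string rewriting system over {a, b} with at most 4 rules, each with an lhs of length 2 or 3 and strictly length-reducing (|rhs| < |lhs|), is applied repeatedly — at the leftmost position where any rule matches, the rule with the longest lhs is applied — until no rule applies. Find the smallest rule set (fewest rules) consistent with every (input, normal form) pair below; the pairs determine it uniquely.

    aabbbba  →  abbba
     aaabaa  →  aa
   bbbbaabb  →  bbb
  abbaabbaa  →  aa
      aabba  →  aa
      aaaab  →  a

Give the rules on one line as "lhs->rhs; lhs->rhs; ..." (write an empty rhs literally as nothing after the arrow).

  | aabbbba => abbba
  | aaabaa => aabaa => aaa => aa
  | bbbbaabb => bbbbab => bbb
  | abbaabbaa => abbabaa => abaa => aaa => aa

aaa->aa; aab->a; aba->aa; bab->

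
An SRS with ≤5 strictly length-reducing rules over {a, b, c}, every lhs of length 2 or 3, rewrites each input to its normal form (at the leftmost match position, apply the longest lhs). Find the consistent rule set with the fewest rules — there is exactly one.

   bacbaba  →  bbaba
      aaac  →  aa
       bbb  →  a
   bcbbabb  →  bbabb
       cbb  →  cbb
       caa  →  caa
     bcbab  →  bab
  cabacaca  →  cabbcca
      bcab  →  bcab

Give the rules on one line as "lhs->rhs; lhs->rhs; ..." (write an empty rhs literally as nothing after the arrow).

ac->; aca->bc; bbb->a; bcb->b

  | bacbaba => bbaba
  | aaac => aa
  | bbb => a
  | bcbbabb => bbabb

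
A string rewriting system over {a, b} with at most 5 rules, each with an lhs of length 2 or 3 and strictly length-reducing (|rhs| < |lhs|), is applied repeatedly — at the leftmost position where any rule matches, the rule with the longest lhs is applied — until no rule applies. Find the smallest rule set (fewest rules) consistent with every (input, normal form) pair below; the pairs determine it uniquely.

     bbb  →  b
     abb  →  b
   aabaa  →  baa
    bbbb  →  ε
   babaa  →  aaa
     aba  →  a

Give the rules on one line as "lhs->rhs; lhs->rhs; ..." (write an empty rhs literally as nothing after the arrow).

aab->b; ab->; bab->a; bb->

  | bbb => b
  | abb => b
  | aabaa => baa
  | bbbb => bb => ε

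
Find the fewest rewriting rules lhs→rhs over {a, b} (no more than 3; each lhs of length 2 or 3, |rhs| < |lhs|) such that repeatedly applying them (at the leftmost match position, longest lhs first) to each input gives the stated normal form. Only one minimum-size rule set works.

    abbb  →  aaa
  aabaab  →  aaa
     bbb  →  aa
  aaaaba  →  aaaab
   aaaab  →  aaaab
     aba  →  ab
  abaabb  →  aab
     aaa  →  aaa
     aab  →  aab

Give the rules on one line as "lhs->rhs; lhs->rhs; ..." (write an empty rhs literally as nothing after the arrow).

ba->b; bab->a; bbb->aa

  | abbb => aaa
  | aabaab => aabab => aaa
  | bbb => aa
  | aaaaba => aaaab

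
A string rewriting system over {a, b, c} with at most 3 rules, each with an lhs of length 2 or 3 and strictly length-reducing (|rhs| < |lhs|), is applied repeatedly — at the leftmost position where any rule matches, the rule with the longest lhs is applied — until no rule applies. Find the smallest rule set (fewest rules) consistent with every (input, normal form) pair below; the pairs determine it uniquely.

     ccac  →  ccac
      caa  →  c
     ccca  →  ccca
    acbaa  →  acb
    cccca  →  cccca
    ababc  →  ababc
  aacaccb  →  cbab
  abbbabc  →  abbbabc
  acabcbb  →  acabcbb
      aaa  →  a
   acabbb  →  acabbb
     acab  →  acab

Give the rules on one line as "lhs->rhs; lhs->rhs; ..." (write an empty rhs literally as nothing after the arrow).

aa->; acc->ba

  | ccac
  | caa => c
  | ccca
  | acbaa => acb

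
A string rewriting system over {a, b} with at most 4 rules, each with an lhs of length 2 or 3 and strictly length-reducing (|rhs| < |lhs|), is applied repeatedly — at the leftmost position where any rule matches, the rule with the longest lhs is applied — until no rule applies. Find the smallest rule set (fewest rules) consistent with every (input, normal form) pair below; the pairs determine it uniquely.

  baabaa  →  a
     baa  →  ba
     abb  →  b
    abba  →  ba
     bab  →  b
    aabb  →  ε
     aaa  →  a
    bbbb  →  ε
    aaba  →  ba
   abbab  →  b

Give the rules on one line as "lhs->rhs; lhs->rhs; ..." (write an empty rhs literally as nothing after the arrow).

  | baabaa => bbaa => aa => a
  | baa => ba
  | abb => b
  | abba => ba

aa->a; aab->b; ab->; bb->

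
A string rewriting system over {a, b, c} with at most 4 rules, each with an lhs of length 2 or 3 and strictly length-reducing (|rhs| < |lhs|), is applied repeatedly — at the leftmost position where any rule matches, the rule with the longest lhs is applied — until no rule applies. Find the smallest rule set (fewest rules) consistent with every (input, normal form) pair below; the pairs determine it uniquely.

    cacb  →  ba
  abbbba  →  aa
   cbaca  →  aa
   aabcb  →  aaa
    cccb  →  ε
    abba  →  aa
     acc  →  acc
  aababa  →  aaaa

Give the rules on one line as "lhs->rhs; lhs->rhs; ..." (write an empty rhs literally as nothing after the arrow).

  | cacb => bcb => ba
  | abbbba => abbba => abba => aba => aa
  | cbaca => aaca => aab => aa
  | aabcb => aacb => aaa

ab->a; ca->b; cb->a; cca->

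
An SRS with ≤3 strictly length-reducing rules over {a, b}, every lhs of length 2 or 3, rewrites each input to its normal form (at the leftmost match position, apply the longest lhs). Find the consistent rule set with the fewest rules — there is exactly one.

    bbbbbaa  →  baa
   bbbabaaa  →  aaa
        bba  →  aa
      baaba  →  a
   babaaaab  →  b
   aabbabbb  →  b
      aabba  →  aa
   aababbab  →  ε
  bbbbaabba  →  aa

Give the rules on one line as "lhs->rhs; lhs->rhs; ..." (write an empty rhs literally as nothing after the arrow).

  | bbbbbaa => abbbaa => bbbaa => abaa => baa
  | bbbabaaa => ababaaa => babaaa => aaa
  | bba => aa
  | baaba => baba => a

ab->b; bab->; bb->a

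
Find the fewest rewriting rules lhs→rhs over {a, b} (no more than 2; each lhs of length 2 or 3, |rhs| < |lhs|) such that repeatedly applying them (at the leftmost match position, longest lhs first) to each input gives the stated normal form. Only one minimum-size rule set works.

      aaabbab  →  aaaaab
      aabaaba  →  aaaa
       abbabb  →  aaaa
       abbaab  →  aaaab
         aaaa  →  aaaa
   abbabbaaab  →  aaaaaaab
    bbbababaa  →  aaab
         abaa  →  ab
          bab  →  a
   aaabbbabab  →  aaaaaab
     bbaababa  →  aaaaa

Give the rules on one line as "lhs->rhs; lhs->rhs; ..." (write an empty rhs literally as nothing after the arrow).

ba->b; bb->a

  | aaabbab => aaaaab
  | aabaaba => aababa => aabba => aaaa
  | abbabb => aaabb => aaaa
  | abbaab => aaaab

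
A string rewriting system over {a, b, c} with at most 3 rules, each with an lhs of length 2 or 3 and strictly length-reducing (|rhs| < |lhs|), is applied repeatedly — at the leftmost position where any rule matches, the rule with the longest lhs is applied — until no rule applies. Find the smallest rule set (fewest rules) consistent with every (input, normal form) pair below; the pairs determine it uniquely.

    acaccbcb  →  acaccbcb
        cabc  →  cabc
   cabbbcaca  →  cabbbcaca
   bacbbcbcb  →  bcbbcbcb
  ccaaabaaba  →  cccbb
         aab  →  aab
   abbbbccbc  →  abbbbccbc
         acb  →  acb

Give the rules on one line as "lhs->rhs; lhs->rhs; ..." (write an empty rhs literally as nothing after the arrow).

aaa->c; ba->b

  | acaccbcb
  | cabc
  | cabbbcaca
  | bacbbcbcb => bcbbcbcb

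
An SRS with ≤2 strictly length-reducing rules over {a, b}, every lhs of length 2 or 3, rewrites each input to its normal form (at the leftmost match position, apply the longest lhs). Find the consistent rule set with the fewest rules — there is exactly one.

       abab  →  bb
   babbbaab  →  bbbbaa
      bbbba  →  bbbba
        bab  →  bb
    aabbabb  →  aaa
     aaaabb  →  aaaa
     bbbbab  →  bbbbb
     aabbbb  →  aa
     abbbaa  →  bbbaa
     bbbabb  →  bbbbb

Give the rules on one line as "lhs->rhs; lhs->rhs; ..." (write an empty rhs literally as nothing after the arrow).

  | abab => bab => bb
  | babbbaab => bbbbaab => bbbbaa
  | bbbba
  | bab => bb

aab->aa; ab->b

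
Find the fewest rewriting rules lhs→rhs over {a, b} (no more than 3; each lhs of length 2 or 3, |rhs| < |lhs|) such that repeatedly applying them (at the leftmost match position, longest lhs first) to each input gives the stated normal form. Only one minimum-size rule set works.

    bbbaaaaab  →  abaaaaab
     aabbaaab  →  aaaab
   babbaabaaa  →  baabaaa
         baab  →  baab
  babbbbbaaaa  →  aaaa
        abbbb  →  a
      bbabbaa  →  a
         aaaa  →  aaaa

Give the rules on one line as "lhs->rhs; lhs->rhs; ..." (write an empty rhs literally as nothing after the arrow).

  | bbbaaaaab => abaaaaab
  | aabbaaab => aaaab
  | babbaabaaa => baabaaa
  | baab

abb->; bb->a; bba->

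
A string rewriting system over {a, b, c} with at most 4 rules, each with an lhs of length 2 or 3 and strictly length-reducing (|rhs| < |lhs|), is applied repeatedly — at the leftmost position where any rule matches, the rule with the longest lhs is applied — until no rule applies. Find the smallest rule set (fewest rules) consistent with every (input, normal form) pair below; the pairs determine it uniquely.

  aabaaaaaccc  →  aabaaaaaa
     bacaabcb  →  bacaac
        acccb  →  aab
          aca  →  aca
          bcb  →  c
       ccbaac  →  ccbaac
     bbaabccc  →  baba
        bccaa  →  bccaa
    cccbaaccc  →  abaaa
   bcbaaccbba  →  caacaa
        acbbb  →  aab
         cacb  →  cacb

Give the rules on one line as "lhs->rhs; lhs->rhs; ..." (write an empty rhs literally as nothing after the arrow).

  | aabaaaaaccc => aabaaaaaa
  | bacaabcb => bacaac
  | acccb => aab
  | aca

bba->b; bcb->c; cbb->a; ccc->a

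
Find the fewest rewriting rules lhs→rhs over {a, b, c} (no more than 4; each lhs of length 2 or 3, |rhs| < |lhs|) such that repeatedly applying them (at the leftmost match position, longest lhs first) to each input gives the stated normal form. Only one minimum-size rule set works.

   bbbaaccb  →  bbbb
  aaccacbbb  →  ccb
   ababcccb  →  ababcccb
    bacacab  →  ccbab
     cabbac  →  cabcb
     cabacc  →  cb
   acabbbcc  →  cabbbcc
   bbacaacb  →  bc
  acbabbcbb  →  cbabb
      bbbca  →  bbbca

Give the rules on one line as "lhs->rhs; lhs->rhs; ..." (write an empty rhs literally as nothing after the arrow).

  | bbbaaccb => bbbaccb => bbcbcb => bbbb
  | aaccacbbb => accacbbb => ccacbbb => cccbbb => ccb
  | ababcccb
  | bacacab => cbacab => ccbab

ac->c; bac->cb; cbb->; cbc->b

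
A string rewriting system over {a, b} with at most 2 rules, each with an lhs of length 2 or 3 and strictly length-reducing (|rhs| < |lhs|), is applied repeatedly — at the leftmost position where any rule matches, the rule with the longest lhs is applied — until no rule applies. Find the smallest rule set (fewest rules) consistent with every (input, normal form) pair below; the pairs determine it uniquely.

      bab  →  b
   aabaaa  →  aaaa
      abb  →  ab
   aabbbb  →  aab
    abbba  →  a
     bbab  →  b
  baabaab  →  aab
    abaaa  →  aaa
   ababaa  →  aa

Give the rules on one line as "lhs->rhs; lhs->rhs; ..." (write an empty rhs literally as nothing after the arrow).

ba->; bb->b

  | bab => b
  | aabaaa => aaaa
  | abb => ab
  | aabbbb => aabbb => aabb => aab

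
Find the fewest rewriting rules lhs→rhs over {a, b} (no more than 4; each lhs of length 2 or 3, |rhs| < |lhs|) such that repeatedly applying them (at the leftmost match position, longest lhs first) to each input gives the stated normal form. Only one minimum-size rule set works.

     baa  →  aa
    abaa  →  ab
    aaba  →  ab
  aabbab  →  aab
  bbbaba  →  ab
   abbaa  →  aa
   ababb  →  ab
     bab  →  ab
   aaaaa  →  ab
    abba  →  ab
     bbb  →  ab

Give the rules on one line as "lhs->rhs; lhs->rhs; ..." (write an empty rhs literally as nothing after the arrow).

aaa->ab; ba->a; bb->a

  | baa => aa
  | abaa => aaa => ab
  | aaba => aaa => ab
  | aabbab => aaaab => abab => aab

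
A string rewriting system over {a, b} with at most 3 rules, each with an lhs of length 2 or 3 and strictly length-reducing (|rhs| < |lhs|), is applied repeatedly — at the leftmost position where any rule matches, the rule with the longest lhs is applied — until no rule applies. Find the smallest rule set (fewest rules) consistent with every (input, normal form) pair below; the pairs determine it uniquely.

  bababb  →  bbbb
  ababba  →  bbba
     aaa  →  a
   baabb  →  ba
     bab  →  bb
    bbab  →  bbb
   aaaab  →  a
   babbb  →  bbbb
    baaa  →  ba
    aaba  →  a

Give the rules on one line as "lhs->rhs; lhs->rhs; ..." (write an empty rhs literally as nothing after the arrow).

  | bababb => bbabb => bbbb
  | ababba => babba => bbba
  | aaa => aa => a
  | baabb => baab => baa => ba

aa->a; aab->aa; ab->b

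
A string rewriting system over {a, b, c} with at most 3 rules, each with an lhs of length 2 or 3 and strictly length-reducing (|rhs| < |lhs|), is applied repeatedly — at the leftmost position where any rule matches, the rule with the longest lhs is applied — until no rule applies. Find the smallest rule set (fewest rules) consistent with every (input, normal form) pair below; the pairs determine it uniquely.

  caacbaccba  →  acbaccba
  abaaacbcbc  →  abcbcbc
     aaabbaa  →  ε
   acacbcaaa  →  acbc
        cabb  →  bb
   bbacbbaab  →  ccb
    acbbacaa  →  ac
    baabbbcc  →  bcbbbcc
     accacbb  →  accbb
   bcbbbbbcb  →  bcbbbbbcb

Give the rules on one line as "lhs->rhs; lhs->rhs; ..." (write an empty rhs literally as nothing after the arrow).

  | caacbaccba => acbaccba
  | abaaacbcbc => abcacbcbc => abcbcbc
  | aaabbaa => cabbaa => bbaa => ca => ε
  | acacbcaaa => acbcaaa => acbaa => acbc

aa->c; bba->c; ca->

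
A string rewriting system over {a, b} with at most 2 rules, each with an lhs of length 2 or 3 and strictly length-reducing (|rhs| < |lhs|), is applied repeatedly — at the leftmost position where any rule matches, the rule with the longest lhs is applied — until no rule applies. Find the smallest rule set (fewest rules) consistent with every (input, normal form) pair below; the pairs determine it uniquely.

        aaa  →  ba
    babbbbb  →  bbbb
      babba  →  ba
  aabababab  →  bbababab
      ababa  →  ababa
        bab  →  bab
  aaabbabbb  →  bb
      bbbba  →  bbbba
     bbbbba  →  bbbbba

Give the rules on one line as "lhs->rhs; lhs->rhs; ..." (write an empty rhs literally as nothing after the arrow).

aa->b; abb->

  | aaa => ba
  | babbbbb => bbbb
  | babba => ba
  | aabababab => bbababab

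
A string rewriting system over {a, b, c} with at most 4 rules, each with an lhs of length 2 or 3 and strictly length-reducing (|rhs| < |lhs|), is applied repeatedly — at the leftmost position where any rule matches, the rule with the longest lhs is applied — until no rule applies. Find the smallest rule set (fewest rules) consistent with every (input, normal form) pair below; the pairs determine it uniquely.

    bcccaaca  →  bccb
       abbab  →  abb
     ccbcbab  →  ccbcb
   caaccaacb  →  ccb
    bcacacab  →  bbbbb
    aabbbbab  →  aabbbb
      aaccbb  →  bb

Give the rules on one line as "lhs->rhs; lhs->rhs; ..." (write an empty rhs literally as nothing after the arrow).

  | bcccaaca => bccbaca => bccca => bccb
  | abbab => abb
  | ccbcbab => ccbcb
  | caaccaacb => baccaacb => ccaacb => cbacb => ccb

ac->; ba->; ca->b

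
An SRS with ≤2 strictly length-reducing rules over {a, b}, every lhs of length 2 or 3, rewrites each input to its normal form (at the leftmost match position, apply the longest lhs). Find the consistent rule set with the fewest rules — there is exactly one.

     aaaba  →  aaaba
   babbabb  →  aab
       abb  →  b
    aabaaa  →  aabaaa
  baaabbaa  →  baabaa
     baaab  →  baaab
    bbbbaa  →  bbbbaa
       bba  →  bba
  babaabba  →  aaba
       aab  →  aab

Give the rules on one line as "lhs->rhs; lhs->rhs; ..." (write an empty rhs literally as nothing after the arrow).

abb->b; bab->a

  | aaaba
  | babbabb => ababb => aab
  | abb => b
  | aabaaa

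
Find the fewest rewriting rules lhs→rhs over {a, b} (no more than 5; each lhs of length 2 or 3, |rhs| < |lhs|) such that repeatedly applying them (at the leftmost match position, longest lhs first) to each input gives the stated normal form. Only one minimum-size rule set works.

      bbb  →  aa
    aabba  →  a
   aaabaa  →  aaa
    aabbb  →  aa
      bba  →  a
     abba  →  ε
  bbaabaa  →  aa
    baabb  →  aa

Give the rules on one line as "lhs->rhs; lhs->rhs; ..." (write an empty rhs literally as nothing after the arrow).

  | bbb => aa
  | aabba => aaba => a
  | aaabaa => aaa
  | aabbb => aabb => aab => aa

ab->a; aba->; ba->a; bbb->aa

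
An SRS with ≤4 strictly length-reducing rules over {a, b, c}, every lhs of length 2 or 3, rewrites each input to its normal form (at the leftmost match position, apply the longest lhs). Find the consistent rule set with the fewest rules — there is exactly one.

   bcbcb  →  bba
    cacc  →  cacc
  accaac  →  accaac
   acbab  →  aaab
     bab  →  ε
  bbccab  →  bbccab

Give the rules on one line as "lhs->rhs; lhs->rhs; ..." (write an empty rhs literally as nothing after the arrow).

  | bcbcb => bbcb => bba
  | cacc
  | accaac
  | acbab => aaab

bab->; cb->a; cbc->bc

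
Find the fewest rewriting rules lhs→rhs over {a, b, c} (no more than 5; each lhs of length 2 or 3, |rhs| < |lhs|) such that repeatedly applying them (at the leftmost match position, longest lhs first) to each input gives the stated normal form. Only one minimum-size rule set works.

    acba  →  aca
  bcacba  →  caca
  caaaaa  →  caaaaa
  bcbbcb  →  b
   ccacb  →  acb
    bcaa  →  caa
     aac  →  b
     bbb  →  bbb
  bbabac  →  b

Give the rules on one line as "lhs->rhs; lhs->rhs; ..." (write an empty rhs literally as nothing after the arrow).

  | acba => aca
  | bcacba => cacba => caca
  | caaaaa
  | bcbbcb => cbbcb => cbcb => ccb => b

aac->b; ba->a; bc->c; cc->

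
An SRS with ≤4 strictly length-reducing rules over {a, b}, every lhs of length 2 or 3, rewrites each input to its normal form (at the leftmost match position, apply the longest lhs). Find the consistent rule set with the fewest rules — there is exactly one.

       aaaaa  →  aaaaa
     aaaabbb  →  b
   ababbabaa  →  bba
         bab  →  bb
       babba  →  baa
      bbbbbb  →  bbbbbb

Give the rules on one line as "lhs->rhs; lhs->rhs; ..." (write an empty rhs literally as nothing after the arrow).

ab->b; aba->; abb->a

  | aaaaa
  | aaaabbb => aaaab => aaab => aab => ab => b
  | ababbabaa => bbabaa => bba
  | bab => bb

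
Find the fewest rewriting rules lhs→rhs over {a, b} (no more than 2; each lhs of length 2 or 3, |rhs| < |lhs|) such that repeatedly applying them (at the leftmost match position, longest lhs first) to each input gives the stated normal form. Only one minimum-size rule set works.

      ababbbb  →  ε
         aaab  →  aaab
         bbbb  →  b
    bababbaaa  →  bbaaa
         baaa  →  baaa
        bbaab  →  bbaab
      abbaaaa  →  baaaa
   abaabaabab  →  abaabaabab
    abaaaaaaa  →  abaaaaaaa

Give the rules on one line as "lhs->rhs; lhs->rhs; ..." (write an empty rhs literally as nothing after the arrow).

abb->b; bbb->

  | ababbbb => abbbb => bbb => ε
  | aaab
  | bbbb => b
  | bababbaaa => babbaaa => bbaaa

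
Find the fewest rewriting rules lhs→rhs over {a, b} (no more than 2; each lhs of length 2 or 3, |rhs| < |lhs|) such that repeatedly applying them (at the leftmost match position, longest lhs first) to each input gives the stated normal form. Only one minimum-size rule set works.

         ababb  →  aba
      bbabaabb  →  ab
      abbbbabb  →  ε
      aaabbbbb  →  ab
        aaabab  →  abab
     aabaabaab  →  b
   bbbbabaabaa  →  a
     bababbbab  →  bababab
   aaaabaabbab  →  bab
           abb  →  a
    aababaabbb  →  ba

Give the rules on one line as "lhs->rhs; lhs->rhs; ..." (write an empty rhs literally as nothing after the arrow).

aa->; bb->

  | ababb => aba
  | bbabaabb => abaabb => abbb => ab
  | abbbbabb => abbabb => aabb => bb => ε
  | aaabbbbb => abbbbb => abbb => ab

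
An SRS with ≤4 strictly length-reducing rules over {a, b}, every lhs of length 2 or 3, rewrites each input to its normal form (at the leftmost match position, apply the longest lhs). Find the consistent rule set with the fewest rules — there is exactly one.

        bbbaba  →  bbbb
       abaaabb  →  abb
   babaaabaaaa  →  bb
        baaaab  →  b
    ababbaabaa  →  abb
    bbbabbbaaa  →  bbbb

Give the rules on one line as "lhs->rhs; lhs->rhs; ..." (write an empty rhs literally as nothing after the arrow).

  | bbbaba => bbbaa => bbbb
  | abaaabb => abaabb => abb
  | babaaabaaaa => baaaabaaaa => baaabaaaa => baabaaaa => baaaa => baaa => baa => bb
  | baaaab => baaab => baab => b

aa->b; aaa->aa; aab->; bab->ba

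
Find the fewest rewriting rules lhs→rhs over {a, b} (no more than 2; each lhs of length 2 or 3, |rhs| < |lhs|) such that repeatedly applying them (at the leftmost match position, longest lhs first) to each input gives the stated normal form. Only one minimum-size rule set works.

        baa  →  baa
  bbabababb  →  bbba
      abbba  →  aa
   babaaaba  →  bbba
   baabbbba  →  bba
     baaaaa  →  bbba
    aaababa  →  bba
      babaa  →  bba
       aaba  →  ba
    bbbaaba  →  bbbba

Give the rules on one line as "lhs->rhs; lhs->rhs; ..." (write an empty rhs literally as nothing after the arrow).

aaa->ba; ab->a

  | baa
  | bbabababb => bbaababb => bbaaabb => bbbabb => bbbab => bbba
  | abbba => abba => aba => aa
  | babaaaba => baaaaba => bbaaba => bbaaa => bbba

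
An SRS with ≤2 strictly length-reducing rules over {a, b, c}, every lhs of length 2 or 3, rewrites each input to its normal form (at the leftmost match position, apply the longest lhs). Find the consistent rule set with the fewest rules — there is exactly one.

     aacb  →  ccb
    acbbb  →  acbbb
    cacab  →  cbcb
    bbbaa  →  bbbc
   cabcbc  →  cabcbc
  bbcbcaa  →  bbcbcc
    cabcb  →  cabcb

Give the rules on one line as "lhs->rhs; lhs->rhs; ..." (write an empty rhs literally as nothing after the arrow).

  | aacb => ccb
  | acbbb
  | cacab => cbcb
  | bbbaa => bbbc

aa->c; aca->bc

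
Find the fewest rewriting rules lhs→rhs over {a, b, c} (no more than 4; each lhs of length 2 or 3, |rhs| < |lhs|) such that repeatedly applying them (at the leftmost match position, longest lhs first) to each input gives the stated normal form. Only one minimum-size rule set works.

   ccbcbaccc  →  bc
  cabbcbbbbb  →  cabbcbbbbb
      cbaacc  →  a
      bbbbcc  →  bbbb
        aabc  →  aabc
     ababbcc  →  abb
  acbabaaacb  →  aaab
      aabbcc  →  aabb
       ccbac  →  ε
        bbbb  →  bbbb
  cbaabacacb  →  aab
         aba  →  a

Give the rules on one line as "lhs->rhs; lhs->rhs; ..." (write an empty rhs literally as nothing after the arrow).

  | ccbcbaccc => bcbaccc => bccccc => bccc => bc
  | cabbcbbbbb
  | cbaacc => ccacc => acc => ac => a
  | bbbbcc => bbbb

ac->a; ba->c; cc->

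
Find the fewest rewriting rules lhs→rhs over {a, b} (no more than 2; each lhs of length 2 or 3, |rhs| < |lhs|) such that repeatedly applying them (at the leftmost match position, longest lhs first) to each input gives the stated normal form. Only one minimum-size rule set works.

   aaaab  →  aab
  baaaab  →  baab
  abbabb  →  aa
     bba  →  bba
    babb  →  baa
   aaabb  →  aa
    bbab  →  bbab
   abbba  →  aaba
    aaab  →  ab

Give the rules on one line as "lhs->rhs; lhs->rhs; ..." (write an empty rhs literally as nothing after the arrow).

aaa->a; abb->aa

  | aaaab => aab
  | baaaab => baab
  | abbabb => aaabb => abb => aa
  | bba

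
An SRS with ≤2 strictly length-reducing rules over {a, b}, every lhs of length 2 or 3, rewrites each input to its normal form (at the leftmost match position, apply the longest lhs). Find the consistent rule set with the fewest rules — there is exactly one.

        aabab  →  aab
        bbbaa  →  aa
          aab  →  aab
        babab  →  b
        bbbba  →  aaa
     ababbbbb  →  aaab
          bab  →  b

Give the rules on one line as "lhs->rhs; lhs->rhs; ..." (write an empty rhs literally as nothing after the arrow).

ba->; bb->a

  | aabab => aab
  | bbbaa => abaa => aa
  | aab
  | babab => bab => b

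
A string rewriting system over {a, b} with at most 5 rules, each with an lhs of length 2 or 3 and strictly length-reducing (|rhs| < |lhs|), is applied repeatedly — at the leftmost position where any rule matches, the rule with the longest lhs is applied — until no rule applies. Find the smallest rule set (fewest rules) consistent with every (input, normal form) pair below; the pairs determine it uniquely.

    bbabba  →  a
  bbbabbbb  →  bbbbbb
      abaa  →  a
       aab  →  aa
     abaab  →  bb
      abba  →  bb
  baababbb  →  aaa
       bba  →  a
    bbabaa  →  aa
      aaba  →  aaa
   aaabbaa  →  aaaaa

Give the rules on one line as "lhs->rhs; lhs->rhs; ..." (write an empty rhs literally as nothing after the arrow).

aab->aa; aba->bb; ba->a; bab->b

  | bbabba => bbba => bba => ba => a
  | bbbabbbb => bbbbbb
  | abaa => bba => ba => a
  | aab => aa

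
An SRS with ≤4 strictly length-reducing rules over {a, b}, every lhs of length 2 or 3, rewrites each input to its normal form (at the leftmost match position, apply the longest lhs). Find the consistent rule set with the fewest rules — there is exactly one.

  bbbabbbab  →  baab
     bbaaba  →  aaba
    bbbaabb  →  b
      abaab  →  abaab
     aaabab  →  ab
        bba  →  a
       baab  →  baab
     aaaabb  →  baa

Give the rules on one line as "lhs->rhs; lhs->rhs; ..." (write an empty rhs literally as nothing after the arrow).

  | bbbabbbab => aabbbab => aaaab => baab
  | bbaaba => aaba
  | bbbaabb => aaabb => babb => b
  | abaab

aaa->ba; bab->; bb->; bbb->a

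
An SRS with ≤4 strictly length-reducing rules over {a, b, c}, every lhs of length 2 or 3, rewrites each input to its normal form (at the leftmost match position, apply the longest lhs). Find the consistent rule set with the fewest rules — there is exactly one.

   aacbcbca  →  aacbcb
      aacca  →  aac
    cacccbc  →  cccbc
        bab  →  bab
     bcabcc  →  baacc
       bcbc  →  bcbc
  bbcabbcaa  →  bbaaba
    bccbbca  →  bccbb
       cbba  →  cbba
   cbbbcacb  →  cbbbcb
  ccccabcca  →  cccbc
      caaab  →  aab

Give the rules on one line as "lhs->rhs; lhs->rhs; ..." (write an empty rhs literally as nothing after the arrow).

ca->; cab->aa; cca->c

  | aacbcbca => aacbcb
  | aacca => aac
  | cacccbc => cccbc
  | bab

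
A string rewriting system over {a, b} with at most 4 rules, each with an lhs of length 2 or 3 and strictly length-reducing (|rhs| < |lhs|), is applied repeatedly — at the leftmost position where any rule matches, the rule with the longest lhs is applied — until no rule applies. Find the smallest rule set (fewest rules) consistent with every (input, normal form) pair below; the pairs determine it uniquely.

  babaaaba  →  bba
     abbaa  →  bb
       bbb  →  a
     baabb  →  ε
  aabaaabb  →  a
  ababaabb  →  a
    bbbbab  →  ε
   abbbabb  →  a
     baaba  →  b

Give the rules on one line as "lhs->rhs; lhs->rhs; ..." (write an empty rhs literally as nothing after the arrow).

  | babaaaba => baaaba => bbaba => bba
  | abbaa => baa => bb
  | bbb => a
  | baabb => bbbb => ab => ε

aa->b; ab->; bbb->a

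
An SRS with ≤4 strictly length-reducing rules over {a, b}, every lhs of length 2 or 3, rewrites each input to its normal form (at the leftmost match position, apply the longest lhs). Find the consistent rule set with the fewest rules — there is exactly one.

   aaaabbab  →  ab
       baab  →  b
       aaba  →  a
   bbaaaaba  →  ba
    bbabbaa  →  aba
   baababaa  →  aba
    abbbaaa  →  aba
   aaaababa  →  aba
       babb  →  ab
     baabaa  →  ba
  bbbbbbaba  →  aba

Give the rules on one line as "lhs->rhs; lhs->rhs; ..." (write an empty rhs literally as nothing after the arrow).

aa->a; aab->; bab->ab; bb->b

  | aaaabbab => aaabbab => aabbab => bab => ab
  | baab => b
  | aaba => a
  | bbaaaaba => baaaaba => baaaba => baaba => ba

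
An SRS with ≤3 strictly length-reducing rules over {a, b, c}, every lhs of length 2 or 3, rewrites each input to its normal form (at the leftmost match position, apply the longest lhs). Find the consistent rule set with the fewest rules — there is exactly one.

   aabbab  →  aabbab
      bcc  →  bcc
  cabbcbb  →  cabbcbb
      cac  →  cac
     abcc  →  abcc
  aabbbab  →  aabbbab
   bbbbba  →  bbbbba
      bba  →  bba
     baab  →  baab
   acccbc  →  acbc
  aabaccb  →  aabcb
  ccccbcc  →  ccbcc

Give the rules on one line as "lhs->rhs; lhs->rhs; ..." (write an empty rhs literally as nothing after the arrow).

bac->b; ccc->c

  | aabbab
  | bcc
  | cabbcbb
  | cac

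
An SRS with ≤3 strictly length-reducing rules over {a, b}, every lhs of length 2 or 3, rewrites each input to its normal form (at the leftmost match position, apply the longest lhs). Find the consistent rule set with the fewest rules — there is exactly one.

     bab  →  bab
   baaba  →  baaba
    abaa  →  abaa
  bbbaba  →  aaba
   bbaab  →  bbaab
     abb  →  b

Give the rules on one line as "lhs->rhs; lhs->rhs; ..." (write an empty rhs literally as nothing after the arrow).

abb->b; bbb->a

  | bab
  | baaba
  | abaa
  | bbbaba => aaba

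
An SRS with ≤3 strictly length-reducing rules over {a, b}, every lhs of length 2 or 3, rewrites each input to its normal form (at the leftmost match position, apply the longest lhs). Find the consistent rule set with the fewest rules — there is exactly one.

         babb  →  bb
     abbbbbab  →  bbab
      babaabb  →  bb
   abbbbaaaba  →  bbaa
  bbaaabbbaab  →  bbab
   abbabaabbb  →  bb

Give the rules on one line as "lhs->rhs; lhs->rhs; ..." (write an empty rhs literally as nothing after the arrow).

aba->; abb->b; bbb->bb

  | babb => bb
  | abbbbbab => bbbbab => bbbab => bbab
  | babaabb => babb => bb
  | abbbbaaaba => bbbaaaba => bbaaaba => bbaa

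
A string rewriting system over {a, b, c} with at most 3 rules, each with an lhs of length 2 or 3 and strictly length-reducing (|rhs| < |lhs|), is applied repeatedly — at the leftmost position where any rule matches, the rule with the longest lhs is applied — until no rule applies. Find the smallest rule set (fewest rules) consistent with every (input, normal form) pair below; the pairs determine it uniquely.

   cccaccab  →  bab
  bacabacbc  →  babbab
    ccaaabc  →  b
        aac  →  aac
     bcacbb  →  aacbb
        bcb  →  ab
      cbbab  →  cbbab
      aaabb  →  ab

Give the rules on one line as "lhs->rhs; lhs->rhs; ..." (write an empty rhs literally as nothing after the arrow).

  | cccaccab => ccbccab => ccacab => cbcab => caab => bab
  | bacabacbc => babbacbc => babbaca => babbab
  | ccaaabc => cbaabc => cbc => ca => b
  | aac

aab->; bc->a; ca->b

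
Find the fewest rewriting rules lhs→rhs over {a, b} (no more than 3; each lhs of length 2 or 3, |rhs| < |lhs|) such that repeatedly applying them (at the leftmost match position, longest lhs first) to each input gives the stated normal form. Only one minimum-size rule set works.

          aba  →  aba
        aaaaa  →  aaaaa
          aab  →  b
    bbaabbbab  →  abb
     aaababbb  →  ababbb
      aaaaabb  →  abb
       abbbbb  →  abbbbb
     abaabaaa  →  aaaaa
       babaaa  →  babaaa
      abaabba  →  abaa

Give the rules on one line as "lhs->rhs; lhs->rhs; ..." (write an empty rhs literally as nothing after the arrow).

  | aba
  | aaaaa
  | aab => b
  | bbaabbbab => aaabbbab => abbbab => abaab => abb

aab->b; bba->aa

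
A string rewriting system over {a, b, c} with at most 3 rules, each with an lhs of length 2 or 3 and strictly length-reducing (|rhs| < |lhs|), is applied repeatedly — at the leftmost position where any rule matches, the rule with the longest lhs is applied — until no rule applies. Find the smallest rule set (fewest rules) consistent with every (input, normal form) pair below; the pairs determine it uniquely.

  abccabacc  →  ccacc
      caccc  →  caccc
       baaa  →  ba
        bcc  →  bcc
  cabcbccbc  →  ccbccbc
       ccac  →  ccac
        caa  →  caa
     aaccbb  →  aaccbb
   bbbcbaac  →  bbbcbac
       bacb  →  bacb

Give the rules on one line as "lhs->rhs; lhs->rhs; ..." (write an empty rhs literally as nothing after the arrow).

ab->; baa->ba

  | abccabacc => ccabacc => ccacc
  | caccc
  | baaa => baa => ba
  | bcc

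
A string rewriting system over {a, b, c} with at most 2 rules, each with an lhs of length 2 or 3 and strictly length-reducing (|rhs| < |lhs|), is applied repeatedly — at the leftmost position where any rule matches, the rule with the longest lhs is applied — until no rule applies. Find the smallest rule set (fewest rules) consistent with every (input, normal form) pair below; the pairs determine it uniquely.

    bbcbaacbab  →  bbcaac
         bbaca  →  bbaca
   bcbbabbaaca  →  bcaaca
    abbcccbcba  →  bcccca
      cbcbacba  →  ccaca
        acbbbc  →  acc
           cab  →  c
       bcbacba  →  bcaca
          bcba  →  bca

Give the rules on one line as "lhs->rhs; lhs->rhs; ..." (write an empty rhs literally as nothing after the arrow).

  | bbcbaacbab => bbcaacbab => bbcaacab => bbcaac
  | bbaca
  | bcbbabbaaca => bcbabbaaca => bcabbaaca => bcbaaca => bcaaca
  | abbcccbcba => bcccbcba => bccccba => bcccca

ab->; cb->c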